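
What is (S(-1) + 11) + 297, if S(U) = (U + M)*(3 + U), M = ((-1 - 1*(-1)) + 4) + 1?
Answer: 316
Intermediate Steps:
M = 5 (M = ((-1 + 1) + 4) + 1 = (0 + 4) + 1 = 4 + 1 = 5)
S(U) = (3 + U)*(5 + U) (S(U) = (U + 5)*(3 + U) = (5 + U)*(3 + U) = (3 + U)*(5 + U))
(S(-1) + 11) + 297 = ((15 + (-1)**2 + 8*(-1)) + 11) + 297 = ((15 + 1 - 8) + 11) + 297 = (8 + 11) + 297 = 19 + 297 = 316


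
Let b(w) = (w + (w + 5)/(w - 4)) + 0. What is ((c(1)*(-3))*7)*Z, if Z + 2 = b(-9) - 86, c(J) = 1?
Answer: 26397/13 ≈ 2030.5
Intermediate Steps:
b(w) = w + (5 + w)/(-4 + w) (b(w) = (w + (5 + w)/(-4 + w)) + 0 = w + (5 + w)/(-4 + w))
Z = -1257/13 (Z = -2 + ((5 + (-9)² - 3*(-9))/(-4 - 9) - 86) = -2 + ((5 + 81 + 27)/(-13) - 86) = -2 + (-1/13*113 - 86) = -2 + (-113/13 - 86) = -2 - 1231/13 = -1257/13 ≈ -96.692)
((c(1)*(-3))*7)*Z = ((1*(-3))*7)*(-1257/13) = -3*7*(-1257/13) = -21*(-1257/13) = 26397/13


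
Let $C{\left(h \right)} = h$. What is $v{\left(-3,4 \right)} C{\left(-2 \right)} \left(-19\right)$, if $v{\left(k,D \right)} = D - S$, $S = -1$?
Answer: $190$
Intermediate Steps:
$v{\left(k,D \right)} = 1 + D$ ($v{\left(k,D \right)} = D - -1 = D + 1 = 1 + D$)
$v{\left(-3,4 \right)} C{\left(-2 \right)} \left(-19\right) = \left(1 + 4\right) \left(-2\right) \left(-19\right) = 5 \left(-2\right) \left(-19\right) = \left(-10\right) \left(-19\right) = 190$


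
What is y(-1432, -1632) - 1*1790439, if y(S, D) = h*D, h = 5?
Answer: -1798599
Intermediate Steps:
y(S, D) = 5*D
y(-1432, -1632) - 1*1790439 = 5*(-1632) - 1*1790439 = -8160 - 1790439 = -1798599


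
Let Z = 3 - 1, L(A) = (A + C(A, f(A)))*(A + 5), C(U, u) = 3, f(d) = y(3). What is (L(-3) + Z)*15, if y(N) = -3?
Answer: 30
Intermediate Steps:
f(d) = -3
L(A) = (3 + A)*(5 + A) (L(A) = (A + 3)*(A + 5) = (3 + A)*(5 + A))
Z = 2
(L(-3) + Z)*15 = ((15 + (-3)**2 + 8*(-3)) + 2)*15 = ((15 + 9 - 24) + 2)*15 = (0 + 2)*15 = 2*15 = 30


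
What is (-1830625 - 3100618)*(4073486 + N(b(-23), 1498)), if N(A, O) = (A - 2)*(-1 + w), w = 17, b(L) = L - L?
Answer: -20087191523322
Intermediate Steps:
b(L) = 0
N(A, O) = -32 + 16*A (N(A, O) = (A - 2)*(-1 + 17) = (-2 + A)*16 = -32 + 16*A)
(-1830625 - 3100618)*(4073486 + N(b(-23), 1498)) = (-1830625 - 3100618)*(4073486 + (-32 + 16*0)) = -4931243*(4073486 + (-32 + 0)) = -4931243*(4073486 - 32) = -4931243*4073454 = -20087191523322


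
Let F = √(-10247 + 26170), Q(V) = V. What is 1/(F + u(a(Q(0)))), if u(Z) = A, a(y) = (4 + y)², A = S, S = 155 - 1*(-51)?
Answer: 206/26513 - √15923/26513 ≈ 0.0030104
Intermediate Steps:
F = √15923 ≈ 126.19
S = 206 (S = 155 + 51 = 206)
A = 206
u(Z) = 206
1/(F + u(a(Q(0)))) = 1/(√15923 + 206) = 1/(206 + √15923)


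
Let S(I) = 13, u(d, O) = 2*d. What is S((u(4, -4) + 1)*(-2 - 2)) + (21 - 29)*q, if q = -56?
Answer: 461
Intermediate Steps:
S((u(4, -4) + 1)*(-2 - 2)) + (21 - 29)*q = 13 + (21 - 29)*(-56) = 13 - 8*(-56) = 13 + 448 = 461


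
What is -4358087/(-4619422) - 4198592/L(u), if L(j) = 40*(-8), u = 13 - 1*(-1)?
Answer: 303069731901/23097110 ≈ 13122.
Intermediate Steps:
u = 14 (u = 13 + 1 = 14)
L(j) = -320
-4358087/(-4619422) - 4198592/L(u) = -4358087/(-4619422) - 4198592/(-320) = -4358087*(-1/4619422) - 4198592*(-1/320) = 4358087/4619422 + 65603/5 = 303069731901/23097110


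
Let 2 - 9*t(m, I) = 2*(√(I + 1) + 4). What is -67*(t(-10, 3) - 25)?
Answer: 15745/9 ≈ 1749.4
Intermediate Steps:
t(m, I) = -⅔ - 2*√(1 + I)/9 (t(m, I) = 2/9 - 2*(√(I + 1) + 4)/9 = 2/9 - 2*(√(1 + I) + 4)/9 = 2/9 - 2*(4 + √(1 + I))/9 = 2/9 - (8 + 2*√(1 + I))/9 = 2/9 + (-8/9 - 2*√(1 + I)/9) = -⅔ - 2*√(1 + I)/9)
-67*(t(-10, 3) - 25) = -67*((-⅔ - 2*√(1 + 3)/9) - 25) = -67*((-⅔ - 2*√4/9) - 25) = -67*((-⅔ - 2/9*2) - 25) = -67*((-⅔ - 4/9) - 25) = -67*(-10/9 - 25) = -67*(-235/9) = 15745/9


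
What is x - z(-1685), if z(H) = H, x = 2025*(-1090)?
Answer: -2205565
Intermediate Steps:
x = -2207250
x - z(-1685) = -2207250 - 1*(-1685) = -2207250 + 1685 = -2205565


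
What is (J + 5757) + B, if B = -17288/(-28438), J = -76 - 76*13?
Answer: 66738411/14219 ≈ 4693.6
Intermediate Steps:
J = -1064 (J = -76 - 988 = -1064)
B = 8644/14219 (B = -17288*(-1/28438) = 8644/14219 ≈ 0.60792)
(J + 5757) + B = (-1064 + 5757) + 8644/14219 = 4693 + 8644/14219 = 66738411/14219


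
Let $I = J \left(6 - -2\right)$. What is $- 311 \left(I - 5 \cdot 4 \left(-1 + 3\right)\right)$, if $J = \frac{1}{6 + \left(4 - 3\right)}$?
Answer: $\frac{84592}{7} \approx 12085.0$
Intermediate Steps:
$J = \frac{1}{7}$ ($J = \frac{1}{6 + 1} = \frac{1}{7} \approx 0.14286$)
$I = \frac{8}{7}$ ($I = \frac{6 - -2}{7} = \frac{6 + 2}{7} = \frac{1}{7} \cdot 8 = \frac{8}{7} \approx 1.1429$)
$- 311 \left(I - 5 \cdot 4 \left(-1 + 3\right)\right) = - 311 \left(\frac{8}{7} - 5 \cdot 4 \left(-1 + 3\right)\right) = - 311 \left(\frac{8}{7} - 5 \cdot 4 \cdot 2\right) = - 311 \left(\frac{8}{7} - 40\right) = \left(-311\right) \left(- \frac{272}{7}\right) = \frac{84592}{7}$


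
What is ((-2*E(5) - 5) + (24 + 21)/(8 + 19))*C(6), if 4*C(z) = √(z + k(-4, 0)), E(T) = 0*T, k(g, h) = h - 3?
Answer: -5*√3/6 ≈ -1.4434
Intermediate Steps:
k(g, h) = -3 + h
E(T) = 0
C(z) = √(-3 + z)/4 (C(z) = √(z + (-3 + 0))/4 = √(z - 3)/4 = √(-3 + z)/4)
((-2*E(5) - 5) + (24 + 21)/(8 + 19))*C(6) = ((-2*0 - 5) + (24 + 21)/(8 + 19))*(√(-3 + 6)/4) = ((0 - 5) + 45/27)*(√3/4) = (-5 + 45*(1/27))*(√3/4) = (-5 + 5/3)*(√3/4) = -5*√3/6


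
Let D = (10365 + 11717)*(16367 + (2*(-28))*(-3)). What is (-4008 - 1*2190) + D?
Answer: 365119672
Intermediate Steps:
D = 365125870 (D = 22082*(16367 - 56*(-3)) = 22082*(16367 + 168) = 22082*16535 = 365125870)
(-4008 - 1*2190) + D = (-4008 - 1*2190) + 365125870 = (-4008 - 2190) + 365125870 = -6198 + 365125870 = 365119672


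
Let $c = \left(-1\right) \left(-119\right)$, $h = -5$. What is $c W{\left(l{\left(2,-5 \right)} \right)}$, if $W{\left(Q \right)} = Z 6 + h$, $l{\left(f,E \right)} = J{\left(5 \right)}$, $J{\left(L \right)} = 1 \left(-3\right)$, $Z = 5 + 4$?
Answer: $5831$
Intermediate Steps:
$Z = 9$
$c = 119$
$J{\left(L \right)} = -3$
$l{\left(f,E \right)} = -3$
$W{\left(Q \right)} = 49$ ($W{\left(Q \right)} = 9 \cdot 6 - 5 = 54 - 5 = 49$)
$c W{\left(l{\left(2,-5 \right)} \right)} = 119 \cdot 49 = 5831$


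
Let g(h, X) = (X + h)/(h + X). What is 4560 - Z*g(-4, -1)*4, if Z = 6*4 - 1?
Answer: 4468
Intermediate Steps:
g(h, X) = 1 (g(h, X) = (X + h)/(X + h) = 1)
Z = 23 (Z = 24 - 1 = 23)
4560 - Z*g(-4, -1)*4 = 4560 - 23*1*4 = 4560 - 23*4 = 4560 - 1*92 = 4560 - 92 = 4468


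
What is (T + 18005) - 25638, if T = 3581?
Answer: -4052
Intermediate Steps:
(T + 18005) - 25638 = (3581 + 18005) - 25638 = 21586 - 25638 = -4052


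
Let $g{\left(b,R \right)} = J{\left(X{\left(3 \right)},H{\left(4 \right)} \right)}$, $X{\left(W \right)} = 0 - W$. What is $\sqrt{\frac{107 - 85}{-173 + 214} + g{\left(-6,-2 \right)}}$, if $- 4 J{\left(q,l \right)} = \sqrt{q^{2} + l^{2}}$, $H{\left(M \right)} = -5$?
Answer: $\frac{\sqrt{3608 - 1681 \sqrt{34}}}{82} \approx 0.95977 i$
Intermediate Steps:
$X{\left(W \right)} = - W$
$J{\left(q,l \right)} = - \frac{\sqrt{l^{2} + q^{2}}}{4}$ ($J{\left(q,l \right)} = - \frac{\sqrt{q^{2} + l^{2}}}{4} = - \frac{\sqrt{l^{2} + q^{2}}}{4}$)
$g{\left(b,R \right)} = - \frac{\sqrt{34}}{4}$ ($g{\left(b,R \right)} = - \frac{\sqrt{\left(-5\right)^{2} + \left(\left(-1\right) 3\right)^{2}}}{4} = - \frac{\sqrt{25 + \left(-3\right)^{2}}}{4} = - \frac{\sqrt{25 + 9}}{4} = - \frac{\sqrt{34}}{4}$)
$\sqrt{\frac{107 - 85}{-173 + 214} + g{\left(-6,-2 \right)}} = \sqrt{\frac{107 - 85}{-173 + 214} - \frac{\sqrt{34}}{4}} = \sqrt{\frac{22}{41} - \frac{\sqrt{34}}{4}}$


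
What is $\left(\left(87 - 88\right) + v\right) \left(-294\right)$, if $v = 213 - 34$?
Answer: $-52332$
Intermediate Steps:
$v = 179$
$\left(\left(87 - 88\right) + v\right) \left(-294\right) = \left(\left(87 - 88\right) + 179\right) \left(-294\right) = \left(-1 + 179\right) \left(-294\right) = 178 \left(-294\right) = -52332$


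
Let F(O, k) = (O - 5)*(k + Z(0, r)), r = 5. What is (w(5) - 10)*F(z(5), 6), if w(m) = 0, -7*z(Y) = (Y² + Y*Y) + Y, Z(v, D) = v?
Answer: 5400/7 ≈ 771.43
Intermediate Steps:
z(Y) = -2*Y²/7 - Y/7 (z(Y) = -((Y² + Y*Y) + Y)/7 = -((Y² + Y²) + Y)/7 = -(2*Y² + Y)/7 = -(Y + 2*Y²)/7 = -2*Y²/7 - Y/7)
F(O, k) = k*(-5 + O) (F(O, k) = (O - 5)*(k + 0) = (-5 + O)*k = k*(-5 + O))
(w(5) - 10)*F(z(5), 6) = (0 - 10)*(6*(-5 - ⅐*5*(1 + 2*5))) = -60*(-5 - ⅐*5*(1 + 10)) = -60*(-5 - ⅐*5*11) = -60*(-5 - 55/7) = -60*(-90)/7 = -10*(-540/7) = 5400/7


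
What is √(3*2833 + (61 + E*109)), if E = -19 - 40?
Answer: √2129 ≈ 46.141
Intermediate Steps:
E = -59
√(3*2833 + (61 + E*109)) = √(3*2833 + (61 - 59*109)) = √(8499 + (61 - 6431)) = √(8499 - 6370) = √2129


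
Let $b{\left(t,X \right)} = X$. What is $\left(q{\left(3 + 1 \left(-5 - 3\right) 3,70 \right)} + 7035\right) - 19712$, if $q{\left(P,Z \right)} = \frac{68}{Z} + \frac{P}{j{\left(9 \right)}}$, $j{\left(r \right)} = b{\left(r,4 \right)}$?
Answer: $- \frac{1775379}{140} \approx -12681.0$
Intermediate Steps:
$j{\left(r \right)} = 4$
$q{\left(P,Z \right)} = \frac{68}{Z} + \frac{P}{4}$
$\left(q{\left(3 + 1 \left(-5 - 3\right) 3,70 \right)} + 7035\right) - 19712 = \left(\left(\frac{68}{70} + \frac{3 + 1 \left(-5 - 3\right) 3}{4}\right) + 7035\right) - 19712 = \left(\left(68 \cdot \frac{1}{70} + \frac{3 + 1 \left(-8\right) 3}{4}\right) + 7035\right) - 19712 = \left(\left(\frac{34}{35} + \frac{3 - 24}{4}\right) + 7035\right) - 19712 = \left(\left(\frac{34}{35} + \frac{1}{4} \left(-21\right)\right) + 7035\right) - 19712 = \left(\left(\frac{34}{35} - \frac{21}{4}\right) + 7035\right) - 19712 = \left(- \frac{599}{140} + 7035\right) - 19712 = \frac{984301}{140} - 19712 = - \frac{1775379}{140}$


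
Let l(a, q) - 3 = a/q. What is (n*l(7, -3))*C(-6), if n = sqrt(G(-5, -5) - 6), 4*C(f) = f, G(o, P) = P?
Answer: -I*sqrt(11) ≈ -3.3166*I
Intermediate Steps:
l(a, q) = 3 + a/q
C(f) = f/4
n = I*sqrt(11) (n = sqrt(-5 - 6) = sqrt(-11) = I*sqrt(11) ≈ 3.3166*I)
(n*l(7, -3))*C(-6) = ((I*sqrt(11))*(3 + 7/(-3)))*((1/4)*(-6)) = ((I*sqrt(11))*(3 + 7*(-1/3)))*(-3/2) = ((I*sqrt(11))*(3 - 7/3))*(-3/2) = ((I*sqrt(11))*(2/3))*(-3/2) = (2*I*sqrt(11)/3)*(-3/2) = -I*sqrt(11)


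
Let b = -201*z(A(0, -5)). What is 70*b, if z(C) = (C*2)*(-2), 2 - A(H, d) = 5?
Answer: -168840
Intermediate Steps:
A(H, d) = -3 (A(H, d) = 2 - 1*5 = 2 - 5 = -3)
z(C) = -4*C (z(C) = (2*C)*(-2) = -4*C)
b = -2412 (b = -(-804)*(-3) = -201*12 = -2412)
70*b = 70*(-2412) = -168840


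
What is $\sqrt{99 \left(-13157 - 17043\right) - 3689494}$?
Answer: $i \sqrt{6679294} \approx 2584.4 i$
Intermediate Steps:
$\sqrt{99 \left(-13157 - 17043\right) - 3689494} = \sqrt{99 \left(-30200\right) - 3689494} = \sqrt{-2989800 - 3689494} = \sqrt{-6679294} = i \sqrt{6679294}$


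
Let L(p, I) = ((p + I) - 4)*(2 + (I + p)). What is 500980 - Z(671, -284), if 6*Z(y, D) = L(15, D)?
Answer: 977663/2 ≈ 4.8883e+5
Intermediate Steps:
L(p, I) = (-4 + I + p)*(2 + I + p) (L(p, I) = ((I + p) - 4)*(2 + I + p) = (-4 + I + p)*(2 + I + p))
Z(y, D) = 187/6 + D²/6 + 14*D/3 (Z(y, D) = (-8 + D² + 15² - 2*D - 2*15 + 2*D*15)/6 = (-8 + D² + 225 - 2*D - 30 + 30*D)/6 = (187 + D² + 28*D)/6 = 187/6 + D²/6 + 14*D/3)
500980 - Z(671, -284) = 500980 - (187/6 + (⅙)*(-284)² + (14/3)*(-284)) = 500980 - (187/6 + (⅙)*80656 - 3976/3) = 500980 - (187/6 + 40328/3 - 3976/3) = 500980 - 1*24297/2 = 500980 - 24297/2 = 977663/2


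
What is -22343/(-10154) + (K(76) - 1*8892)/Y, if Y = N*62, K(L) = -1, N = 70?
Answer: 3334549/22034180 ≈ 0.15134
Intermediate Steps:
Y = 4340 (Y = 70*62 = 4340)
-22343/(-10154) + (K(76) - 1*8892)/Y = -22343/(-10154) + (-1 - 1*8892)/4340 = -22343*(-1/10154) + (-1 - 8892)*(1/4340) = 22343/10154 - 8893*1/4340 = 22343/10154 - 8893/4340 = 3334549/22034180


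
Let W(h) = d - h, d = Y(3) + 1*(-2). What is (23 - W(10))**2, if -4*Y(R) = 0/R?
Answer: 1225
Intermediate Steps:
Y(R) = 0 (Y(R) = -0/R = -1/4*0 = 0)
d = -2 (d = 0 + 1*(-2) = 0 - 2 = -2)
W(h) = -2 - h
(23 - W(10))**2 = (23 - (-2 - 1*10))**2 = (23 - (-2 - 10))**2 = (23 - 1*(-12))**2 = (23 + 12)**2 = 35**2 = 1225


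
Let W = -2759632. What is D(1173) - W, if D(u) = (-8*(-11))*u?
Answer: 2862856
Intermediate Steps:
D(u) = 88*u
D(1173) - W = 88*1173 - 1*(-2759632) = 103224 + 2759632 = 2862856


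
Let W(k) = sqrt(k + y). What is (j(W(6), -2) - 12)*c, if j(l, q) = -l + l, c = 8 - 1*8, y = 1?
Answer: 0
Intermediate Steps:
c = 0 (c = 8 - 8 = 0)
W(k) = sqrt(1 + k) (W(k) = sqrt(k + 1) = sqrt(1 + k))
j(l, q) = 0
(j(W(6), -2) - 12)*c = (0 - 12)*0 = -12*0 = 0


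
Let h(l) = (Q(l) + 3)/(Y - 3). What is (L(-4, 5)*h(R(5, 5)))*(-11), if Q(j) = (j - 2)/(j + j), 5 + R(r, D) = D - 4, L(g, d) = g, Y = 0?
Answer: -55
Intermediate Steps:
R(r, D) = -9 + D (R(r, D) = -5 + (D - 4) = -5 + (-4 + D) = -9 + D)
Q(j) = (-2 + j)/(2*j) (Q(j) = (-2 + j)/((2*j)) = (-2 + j)*(1/(2*j)) = (-2 + j)/(2*j))
h(l) = -1 - (-2 + l)/(6*l) (h(l) = ((-2 + l)/(2*l) + 3)/(0 - 3) = (3 + (-2 + l)/(2*l))/(-3) = (3 + (-2 + l)/(2*l))*(-1/3) = -1 - (-2 + l)/(6*l))
(L(-4, 5)*h(R(5, 5)))*(-11) = -2*(2 - 7*(-9 + 5))/(3*(-9 + 5))*(-11) = -2*(2 - 7*(-4))/(3*(-4))*(-11) = -2*(-1)*(2 + 28)/(3*4)*(-11) = -2*(-1)*30/(3*4)*(-11) = -4*(-5/4)*(-11) = 5*(-11) = -55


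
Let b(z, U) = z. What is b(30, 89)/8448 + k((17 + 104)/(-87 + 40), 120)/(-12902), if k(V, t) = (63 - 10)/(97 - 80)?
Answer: 511023/154411136 ≈ 0.0033095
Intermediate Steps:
k(V, t) = 53/17
b(30, 89)/8448 + k((17 + 104)/(-87 + 40), 120)/(-12902) = 30/8448 + (53/17)/(-12902) = 30*(1/8448) + (53/17)*(-1/12902) = 5/1408 - 53/219334 = 511023/154411136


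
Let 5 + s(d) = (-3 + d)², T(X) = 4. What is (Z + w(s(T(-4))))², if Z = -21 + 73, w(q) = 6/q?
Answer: 10201/4 ≈ 2550.3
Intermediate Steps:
s(d) = -5 + (-3 + d)²
Z = 52
(Z + w(s(T(-4))))² = (52 + 6/(-5 + (-3 + 4)²))² = (52 + 6/(-5 + 1²))² = (52 + 6/(-5 + 1))² = (52 + 6/(-4))² = (52 + 6*(-¼))² = (52 - 3/2)² = (101/2)² = 10201/4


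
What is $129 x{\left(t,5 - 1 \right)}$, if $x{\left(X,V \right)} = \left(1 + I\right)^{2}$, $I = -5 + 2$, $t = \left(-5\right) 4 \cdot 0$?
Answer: $516$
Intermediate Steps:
$t = 0$ ($t = \left(-20\right) 0 = 0$)
$I = -3$
$x{\left(X,V \right)} = 4$ ($x{\left(X,V \right)} = \left(1 - 3\right)^{2} = \left(-2\right)^{2} = 4$)
$129 x{\left(t,5 - 1 \right)} = 129 \cdot 4 = 516$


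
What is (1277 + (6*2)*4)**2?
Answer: 1755625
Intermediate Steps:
(1277 + (6*2)*4)**2 = (1277 + 12*4)**2 = (1277 + 48)**2 = 1325**2 = 1755625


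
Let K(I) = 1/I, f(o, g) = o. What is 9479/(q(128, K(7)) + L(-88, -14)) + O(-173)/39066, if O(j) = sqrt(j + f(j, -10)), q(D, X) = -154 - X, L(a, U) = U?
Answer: -66353/1177 + I*sqrt(346)/39066 ≈ -56.375 + 0.00047614*I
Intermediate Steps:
O(j) = sqrt(2)*sqrt(j) (O(j) = sqrt(j + j) = sqrt(2*j) = sqrt(2)*sqrt(j))
9479/(q(128, K(7)) + L(-88, -14)) + O(-173)/39066 = 9479/((-154 - 1/7) - 14) + (sqrt(2)*sqrt(-173))/39066 = 9479/((-154 - 1*1/7) - 14) + (sqrt(2)*(I*sqrt(173)))*(1/39066) = 9479/((-154 - 1/7) - 14) + (I*sqrt(346))*(1/39066) = 9479/(-1079/7 - 14) + I*sqrt(346)/39066 = 9479/(-1177/7) + I*sqrt(346)/39066 = 9479*(-7/1177) + I*sqrt(346)/39066 = -66353/1177 + I*sqrt(346)/39066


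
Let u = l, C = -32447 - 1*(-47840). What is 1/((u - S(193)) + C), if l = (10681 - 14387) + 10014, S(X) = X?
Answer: 1/21508 ≈ 4.6494e-5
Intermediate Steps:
C = 15393 (C = -32447 + 47840 = 15393)
l = 6308 (l = -3706 + 10014 = 6308)
u = 6308
1/((u - S(193)) + C) = 1/((6308 - 1*193) + 15393) = 1/((6308 - 193) + 15393) = 1/(6115 + 15393) = 1/21508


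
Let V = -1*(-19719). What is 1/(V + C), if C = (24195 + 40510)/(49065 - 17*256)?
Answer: 44713/881760352 ≈ 5.0709e-5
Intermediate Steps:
C = 64705/44713 (C = 64705/(49065 - 4352) = 64705/44713 ≈ 1.4471)
V = 19719
1/(V + C) = 1/(19719 + 64705/44713) = 1/(881760352/44713) = 44713/881760352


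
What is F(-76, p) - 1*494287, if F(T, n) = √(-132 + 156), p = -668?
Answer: -494287 + 2*√6 ≈ -4.9428e+5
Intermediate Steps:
F(T, n) = 2*√6 (F(T, n) = √24 = 2*√6)
F(-76, p) - 1*494287 = 2*√6 - 1*494287 = 2*√6 - 494287 = -494287 + 2*√6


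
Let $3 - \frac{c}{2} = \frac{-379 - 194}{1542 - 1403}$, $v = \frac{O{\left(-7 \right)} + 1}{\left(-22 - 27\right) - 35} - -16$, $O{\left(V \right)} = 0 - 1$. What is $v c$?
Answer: $\frac{31680}{139} \approx 227.91$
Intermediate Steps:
$O{\left(V \right)} = -1$ ($O{\left(V \right)} = 0 - 1 = -1$)
$v = 16$ ($v = \frac{-1 + 1}{\left(-22 - 27\right) - 35} - -16 = \frac{0}{\left(-22 - 27\right) - 35} + 16 = \frac{0}{-49 - 35} + 16 = \frac{0}{-84} + 16 = 0 \left(- \frac{1}{84}\right) + 16 = 0 + 16 = 16$)
$c = \frac{1980}{139}$ ($c = 6 - 2 \frac{-379 - 194}{1542 - 1403} = 6 - 2 \left(- \frac{573}{139}\right) = 6 - 2 \left(\left(-573\right) \frac{1}{139}\right) = 6 - - \frac{1146}{139} = 6 + \frac{1146}{139} = \frac{1980}{139} \approx 14.245$)
$v c = 16 \cdot \frac{1980}{139} = \frac{31680}{139}$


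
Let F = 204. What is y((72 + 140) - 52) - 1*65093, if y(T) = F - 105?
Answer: -64994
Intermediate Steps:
y(T) = 99 (y(T) = 204 - 105 = 99)
y((72 + 140) - 52) - 1*65093 = 99 - 1*65093 = 99 - 65093 = -64994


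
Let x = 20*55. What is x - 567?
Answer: 533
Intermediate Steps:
x = 1100
x - 567 = 1100 - 567 = 533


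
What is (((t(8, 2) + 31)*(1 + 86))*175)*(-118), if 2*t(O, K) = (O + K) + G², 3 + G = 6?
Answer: -72760275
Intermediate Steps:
G = 3 (G = -3 + 6 = 3)
t(O, K) = 9/2 + K/2 + O/2 (t(O, K) = ((O + K) + 3²)/2 = ((K + O) + 9)/2 = (9 + K + O)/2 = 9/2 + K/2 + O/2)
(((t(8, 2) + 31)*(1 + 86))*175)*(-118) = ((((9/2 + (½)*2 + (½)*8) + 31)*(1 + 86))*175)*(-118) = ((((9/2 + 1 + 4) + 31)*87)*175)*(-118) = (((19/2 + 31)*87)*175)*(-118) = (((81/2)*87)*175)*(-118) = ((7047/2)*175)*(-118) = (1233225/2)*(-118) = -72760275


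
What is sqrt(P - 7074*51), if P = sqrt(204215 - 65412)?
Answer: sqrt(-360774 + sqrt(138803)) ≈ 600.33*I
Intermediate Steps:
P = sqrt(138803) ≈ 372.56
sqrt(P - 7074*51) = sqrt(sqrt(138803) - 7074*51) = sqrt(sqrt(138803) - 360774) = sqrt(-360774 + sqrt(138803))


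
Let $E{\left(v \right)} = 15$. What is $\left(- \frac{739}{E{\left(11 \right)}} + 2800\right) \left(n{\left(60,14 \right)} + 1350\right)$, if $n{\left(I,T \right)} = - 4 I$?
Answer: $3053314$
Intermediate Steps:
$\left(- \frac{739}{E{\left(11 \right)}} + 2800\right) \left(n{\left(60,14 \right)} + 1350\right) = \left(- \frac{739}{15} + 2800\right) \left(\left(-4\right) 60 + 1350\right) = \left(\left(-739\right) \frac{1}{15} + 2800\right) \left(-240 + 1350\right) = \left(- \frac{739}{15} + 2800\right) 1110 = \frac{41261}{15} \cdot 1110 = 3053314$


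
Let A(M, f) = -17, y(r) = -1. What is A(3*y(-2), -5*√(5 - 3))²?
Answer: 289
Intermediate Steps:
A(3*y(-2), -5*√(5 - 3))² = (-17)² = 289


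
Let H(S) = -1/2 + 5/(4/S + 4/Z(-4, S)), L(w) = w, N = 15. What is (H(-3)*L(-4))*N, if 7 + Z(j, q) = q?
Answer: 2640/13 ≈ 203.08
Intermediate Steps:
Z(j, q) = -7 + q
H(S) = -½ + 5/(4/S + 4/(-7 + S)) (H(S) = -1/2 + 5/(4/S + 4/(-7 + S)) = -1*½ + 5/(4/S + 4/(-7 + S)) = -½ + 5/(4/S + 4/(-7 + S)))
(H(-3)*L(-4))*N = (((14 - 39*(-3) + 5*(-3)²)/(4*(-7 + 2*(-3))))*(-4))*15 = (((14 + 117 + 5*9)/(4*(-7 - 6)))*(-4))*15 = (((¼)*(14 + 117 + 45)/(-13))*(-4))*15 = (((¼)*(-1/13)*176)*(-4))*15 = -44/13*(-4)*15 = (176/13)*15 = 2640/13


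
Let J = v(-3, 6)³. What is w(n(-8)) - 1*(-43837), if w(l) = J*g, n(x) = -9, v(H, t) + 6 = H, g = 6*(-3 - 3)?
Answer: 70081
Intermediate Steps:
g = -36 (g = 6*(-6) = -36)
v(H, t) = -6 + H
J = -729 (J = (-6 - 3)³ = (-9)³ = -729)
w(l) = 26244 (w(l) = -729*(-36) = 26244)
w(n(-8)) - 1*(-43837) = 26244 - 1*(-43837) = 26244 + 43837 = 70081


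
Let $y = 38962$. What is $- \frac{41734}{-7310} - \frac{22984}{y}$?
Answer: $\frac{364506767}{71203055} \approx 5.1193$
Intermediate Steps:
$- \frac{41734}{-7310} - \frac{22984}{y} = - \frac{41734}{-7310} - \frac{22984}{38962} = \left(-41734\right) \left(- \frac{1}{7310}\right) - \frac{11492}{19481} = \frac{20867}{3655} - \frac{11492}{19481} = \frac{364506767}{71203055}$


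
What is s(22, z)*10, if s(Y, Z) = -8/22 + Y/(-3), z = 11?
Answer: -2540/33 ≈ -76.970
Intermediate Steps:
s(Y, Z) = -4/11 - Y/3 (s(Y, Z) = -8*1/22 + Y*(-⅓) = -4/11 - Y/3)
s(22, z)*10 = (-4/11 - ⅓*22)*10 = (-4/11 - 22/3)*10 = -254/33*10 = -2540/33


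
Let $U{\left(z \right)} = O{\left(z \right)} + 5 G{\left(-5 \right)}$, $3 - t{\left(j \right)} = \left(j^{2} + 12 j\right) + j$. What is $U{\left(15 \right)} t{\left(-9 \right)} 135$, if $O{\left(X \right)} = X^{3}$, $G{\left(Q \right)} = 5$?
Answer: $17901000$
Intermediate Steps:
$t{\left(j \right)} = 3 - j^{2} - 13 j$ ($t{\left(j \right)} = 3 - \left(\left(j^{2} + 12 j\right) + j\right) = 3 - \left(j^{2} + 13 j\right) = 3 - j^{2} - 13 j$)
$U{\left(z \right)} = 25 + z^{3}$ ($U{\left(z \right)} = z^{3} + 5 \cdot 5 = z^{3} + 25 = 25 + z^{3}$)
$U{\left(15 \right)} t{\left(-9 \right)} 135 = \left(25 + 15^{3}\right) \left(3 - \left(-9\right)^{2} - -117\right) 135 = \left(25 + 3375\right) \left(3 - 81 + 117\right) 135 = 3400 \left(3 - 81 + 117\right) 135 = 3400 \cdot 39 \cdot 135 = 132600 \cdot 135 = 17901000$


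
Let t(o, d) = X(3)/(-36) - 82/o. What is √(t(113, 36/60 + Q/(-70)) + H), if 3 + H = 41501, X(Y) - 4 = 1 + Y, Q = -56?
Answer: √4768882726/339 ≈ 203.71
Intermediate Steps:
X(Y) = 5 + Y (X(Y) = 4 + (1 + Y) = 5 + Y)
t(o, d) = -2/9 - 82/o (t(o, d) = (5 + 3)/(-36) - 82/o = 8*(-1/36) - 82/o = -2/9 - 82/o)
H = 41498 (H = -3 + 41501 = 41498)
√(t(113, 36/60 + Q/(-70)) + H) = √((-2/9 - 82/113) + 41498) = √(-964/1017 + 41498) = √(42202502/1017) = √4768882726/339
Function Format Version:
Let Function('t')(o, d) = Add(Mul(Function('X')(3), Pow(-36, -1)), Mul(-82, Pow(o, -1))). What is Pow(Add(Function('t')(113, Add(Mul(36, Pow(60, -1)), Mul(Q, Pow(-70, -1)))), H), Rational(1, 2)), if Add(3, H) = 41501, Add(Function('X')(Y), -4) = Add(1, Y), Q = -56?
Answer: Mul(Rational(1, 339), Pow(4768882726, Rational(1, 2))) ≈ 203.71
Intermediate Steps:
Function('X')(Y) = Add(5, Y) (Function('X')(Y) = Add(4, Add(1, Y)) = Add(5, Y))
Function('t')(o, d) = Add(Rational(-2, 9), Mul(-82, Pow(o, -1))) (Function('t')(o, d) = Add(Mul(Add(5, 3), Pow(-36, -1)), Mul(-82, Pow(o, -1))) = Add(Mul(8, Rational(-1, 36)), Mul(-82, Pow(o, -1))) = Add(Rational(-2, 9), Mul(-82, Pow(o, -1))))
H = 41498 (H = Add(-3, 41501) = 41498)
Pow(Add(Function('t')(113, Add(Mul(36, Pow(60, -1)), Mul(Q, Pow(-70, -1)))), H), Rational(1, 2)) = Pow(Add(Add(Rational(-2, 9), Mul(-82, Pow(113, -1))), 41498), Rational(1, 2)) = Pow(Add(Add(Rational(-2, 9), Mul(-82, Rational(1, 113))), 41498), Rational(1, 2)) = Pow(Add(Add(Rational(-2, 9), Rational(-82, 113)), 41498), Rational(1, 2)) = Pow(Add(Rational(-964, 1017), 41498), Rational(1, 2)) = Pow(Rational(42202502, 1017), Rational(1, 2)) = Mul(Rational(1, 339), Pow(4768882726, Rational(1, 2)))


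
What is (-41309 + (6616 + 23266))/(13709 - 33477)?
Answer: 11427/19768 ≈ 0.57806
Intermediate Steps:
(-41309 + (6616 + 23266))/(13709 - 33477) = (-41309 + 29882)/(-19768) = -11427*(-1/19768) = 11427/19768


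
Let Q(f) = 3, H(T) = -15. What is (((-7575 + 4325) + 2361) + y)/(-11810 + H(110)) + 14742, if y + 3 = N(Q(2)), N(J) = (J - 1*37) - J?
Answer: 174325079/11825 ≈ 14742.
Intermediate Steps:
N(J) = -37 (N(J) = (J - 37) - J = (-37 + J) - J = -37)
y = -40 (y = -3 - 37 = -40)
(((-7575 + 4325) + 2361) + y)/(-11810 + H(110)) + 14742 = (((-7575 + 4325) + 2361) - 40)/(-11810 - 15) + 14742 = ((-3250 + 2361) - 40)/(-11825) + 14742 = (-889 - 40)*(-1/11825) + 14742 = -929*(-1/11825) + 14742 = 929/11825 + 14742 = 174325079/11825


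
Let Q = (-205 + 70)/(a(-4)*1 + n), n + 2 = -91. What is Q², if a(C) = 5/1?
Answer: 18225/7744 ≈ 2.3534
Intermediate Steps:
a(C) = 5 (a(C) = 5*1 = 5)
n = -93 (n = -2 - 91 = -93)
Q = 135/88 (Q = (-205 + 70)/(5*1 - 93) = -135/(5 - 93) = -135/(-88) = -135*(-1/88) = 135/88 ≈ 1.5341)
Q² = (135/88)² = 18225/7744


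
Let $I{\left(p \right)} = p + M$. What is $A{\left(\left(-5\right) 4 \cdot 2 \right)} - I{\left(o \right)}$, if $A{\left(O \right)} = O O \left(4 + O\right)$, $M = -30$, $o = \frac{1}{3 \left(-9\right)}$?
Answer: $- \frac{1554389}{27} \approx -57570.0$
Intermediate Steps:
$o = - \frac{1}{27}$ ($o = \frac{1}{-27} = - \frac{1}{27} \approx -0.037037$)
$A{\left(O \right)} = O^{2} \left(4 + O\right)$
$I{\left(p \right)} = -30 + p$ ($I{\left(p \right)} = p - 30 = -30 + p$)
$A{\left(\left(-5\right) 4 \cdot 2 \right)} - I{\left(o \right)} = \left(\left(-5\right) 4 \cdot 2\right)^{2} \left(4 + \left(-5\right) 4 \cdot 2\right) - \left(-30 - \frac{1}{27}\right) = \left(\left(-20\right) 2\right)^{2} \left(4 - 40\right) - - \frac{811}{27} = \left(-40\right)^{2} \left(4 - 40\right) + \frac{811}{27} = 1600 \left(-36\right) + \frac{811}{27} = -57600 + \frac{811}{27} = - \frac{1554389}{27}$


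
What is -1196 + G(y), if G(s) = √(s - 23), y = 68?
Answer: -1196 + 3*√5 ≈ -1189.3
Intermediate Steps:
G(s) = √(-23 + s)
-1196 + G(y) = -1196 + √(-23 + 68) = -1196 + √45 = -1196 + 3*√5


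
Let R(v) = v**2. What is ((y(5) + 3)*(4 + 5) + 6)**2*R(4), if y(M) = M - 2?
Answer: 57600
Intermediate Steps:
y(M) = -2 + M
((y(5) + 3)*(4 + 5) + 6)**2*R(4) = (((-2 + 5) + 3)*(4 + 5) + 6)**2*4**2 = ((3 + 3)*9 + 6)**2*16 = (6*9 + 6)**2*16 = (54 + 6)**2*16 = 60**2*16 = 3600*16 = 57600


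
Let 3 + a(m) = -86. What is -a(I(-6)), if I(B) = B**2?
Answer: 89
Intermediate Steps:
a(m) = -89 (a(m) = -3 - 86 = -89)
-a(I(-6)) = -1*(-89) = 89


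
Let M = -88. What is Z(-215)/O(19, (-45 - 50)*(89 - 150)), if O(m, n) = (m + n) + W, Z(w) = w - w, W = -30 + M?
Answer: 0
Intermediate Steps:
W = -118 (W = -30 - 88 = -118)
Z(w) = 0
O(m, n) = -118 + m + n (O(m, n) = (m + n) - 118 = -118 + m + n)
Z(-215)/O(19, (-45 - 50)*(89 - 150)) = 0/(-118 + 19 + (-45 - 50)*(89 - 150)) = 0/(-118 + 19 - 95*(-61)) = 0/(-118 + 19 + 5795) = 0/5696 = 0*(1/5696) = 0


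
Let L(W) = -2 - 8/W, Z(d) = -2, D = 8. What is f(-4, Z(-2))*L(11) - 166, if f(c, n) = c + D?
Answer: -1946/11 ≈ -176.91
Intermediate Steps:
f(c, n) = 8 + c (f(c, n) = c + 8 = 8 + c)
f(-4, Z(-2))*L(11) - 166 = (8 - 4)*(-2 - 8/11) - 166 = 4*(-2 - 8*1/11) - 166 = 4*(-2 - 8/11) - 166 = 4*(-30/11) - 166 = -120/11 - 166 = -1946/11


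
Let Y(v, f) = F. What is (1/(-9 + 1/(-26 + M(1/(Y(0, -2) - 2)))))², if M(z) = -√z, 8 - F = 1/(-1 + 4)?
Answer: 2695842175/220234042681 + 103843*√51/440468085362 ≈ 0.012242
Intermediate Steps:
F = 23/3 (F = 8 - 1/(-1 + 4) = 8 - 1/3 = 8 - 1*⅓ = 8 - ⅓ = 23/3 ≈ 7.6667)
Y(v, f) = 23/3
(1/(-9 + 1/(-26 + M(1/(Y(0, -2) - 2)))))² = (1/(-9 + 1/(-26 - √(1/(23/3 - 2)))))² = (1/(-9 + 1/(-26 - √(1/(17/3)))))² = (1/(-9 + 1/(-26 - √(3/17))))² = (1/(-9 + 1/(-26 - √51/17)))² = (-9 + 1/(-26 - √51/17))⁻²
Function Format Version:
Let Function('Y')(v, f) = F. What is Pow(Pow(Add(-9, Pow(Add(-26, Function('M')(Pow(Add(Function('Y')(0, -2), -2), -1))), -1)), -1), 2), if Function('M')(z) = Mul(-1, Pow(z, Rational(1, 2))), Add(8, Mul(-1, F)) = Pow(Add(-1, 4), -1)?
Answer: Add(Rational(2695842175, 220234042681), Mul(Rational(103843, 440468085362), Pow(51, Rational(1, 2)))) ≈ 0.012242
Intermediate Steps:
F = Rational(23, 3) (F = Add(8, Mul(-1, Pow(Add(-1, 4), -1))) = Add(8, Mul(-1, Pow(3, -1))) = Add(8, Mul(-1, Rational(1, 3))) = Add(8, Rational(-1, 3)) = Rational(23, 3) ≈ 7.6667)
Function('Y')(v, f) = Rational(23, 3)
Pow(Pow(Add(-9, Pow(Add(-26, Function('M')(Pow(Add(Function('Y')(0, -2), -2), -1))), -1)), -1), 2) = Pow(Pow(Add(-9, Pow(Add(-26, Mul(-1, Pow(Pow(Add(Rational(23, 3), -2), -1), Rational(1, 2)))), -1)), -1), 2) = Pow(Pow(Add(-9, Pow(Add(-26, Mul(-1, Pow(Pow(Rational(17, 3), -1), Rational(1, 2)))), -1)), -1), 2) = Pow(Pow(Add(-9, Pow(Add(-26, Mul(-1, Pow(Rational(3, 17), Rational(1, 2)))), -1)), -1), 2) = Pow(Pow(Add(-9, Pow(Add(-26, Mul(-1, Mul(Rational(1, 17), Pow(51, Rational(1, 2))))), -1)), -1), 2) = Pow(Pow(Add(-9, Pow(Add(-26, Mul(Rational(-1, 17), Pow(51, Rational(1, 2)))), -1)), -1), 2) = Pow(Add(-9, Pow(Add(-26, Mul(Rational(-1, 17), Pow(51, Rational(1, 2)))), -1)), -2)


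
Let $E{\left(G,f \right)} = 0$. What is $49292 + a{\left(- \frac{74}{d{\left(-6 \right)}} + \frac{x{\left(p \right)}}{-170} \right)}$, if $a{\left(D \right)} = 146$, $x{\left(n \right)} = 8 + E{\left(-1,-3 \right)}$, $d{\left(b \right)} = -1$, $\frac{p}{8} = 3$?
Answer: $49438$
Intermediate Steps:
$p = 24$ ($p = 8 \cdot 3 = 24$)
$x{\left(n \right)} = 8$ ($x{\left(n \right)} = 8 + 0 = 8$)
$49292 + a{\left(- \frac{74}{d{\left(-6 \right)}} + \frac{x{\left(p \right)}}{-170} \right)} = 49292 + 146 = 49438$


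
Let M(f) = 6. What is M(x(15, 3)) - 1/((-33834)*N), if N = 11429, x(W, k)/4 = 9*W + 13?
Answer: 2320132717/386688786 ≈ 6.0000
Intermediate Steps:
x(W, k) = 52 + 36*W (x(W, k) = 4*(9*W + 13) = 4*(13 + 9*W) = 52 + 36*W)
M(x(15, 3)) - 1/((-33834)*N) = 6 - 1/((-33834)*11429) = 6 - (-1)/(33834*11429) = 6 - 1*(-1/386688786) = 6 + 1/386688786 = 2320132717/386688786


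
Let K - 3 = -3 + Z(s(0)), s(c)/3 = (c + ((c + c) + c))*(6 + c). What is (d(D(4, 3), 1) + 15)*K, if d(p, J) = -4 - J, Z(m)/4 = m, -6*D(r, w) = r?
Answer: 0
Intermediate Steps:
D(r, w) = -r/6
s(c) = 12*c*(6 + c) (s(c) = 3*((c + ((c + c) + c))*(6 + c)) = 3*((c + (2*c + c))*(6 + c)) = 3*((c + 3*c)*(6 + c)) = 3*((4*c)*(6 + c)) = 3*(4*c*(6 + c)) = 12*c*(6 + c))
Z(m) = 4*m
K = 0 (K = 3 + (-3 + 4*(12*0*(6 + 0))) = 3 + (-3 + 4*(12*0*6)) = 3 + (-3 + 4*0) = 3 + (-3 + 0) = 3 - 3 = 0)
(d(D(4, 3), 1) + 15)*K = ((-4 - 1*1) + 15)*0 = ((-4 - 1) + 15)*0 = (-5 + 15)*0 = 10*0 = 0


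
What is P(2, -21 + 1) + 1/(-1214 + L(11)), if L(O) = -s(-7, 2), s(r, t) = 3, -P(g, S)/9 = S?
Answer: 219059/1217 ≈ 180.00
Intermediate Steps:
P(g, S) = -9*S
L(O) = -3 (L(O) = -1*3 = -3)
P(2, -21 + 1) + 1/(-1214 + L(11)) = -9*(-21 + 1) + 1/(-1214 - 3) = -9*(-20) + 1/(-1217) = 180 - 1/1217 = 219059/1217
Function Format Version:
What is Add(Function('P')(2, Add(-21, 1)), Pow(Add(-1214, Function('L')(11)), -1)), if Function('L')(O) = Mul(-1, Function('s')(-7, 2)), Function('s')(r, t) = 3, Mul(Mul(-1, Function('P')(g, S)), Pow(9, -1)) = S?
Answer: Rational(219059, 1217) ≈ 180.00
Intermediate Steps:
Function('P')(g, S) = Mul(-9, S)
Function('L')(O) = -3 (Function('L')(O) = Mul(-1, 3) = -3)
Add(Function('P')(2, Add(-21, 1)), Pow(Add(-1214, Function('L')(11)), -1)) = Add(Mul(-9, Add(-21, 1)), Pow(Add(-1214, -3), -1)) = Add(Mul(-9, -20), Pow(-1217, -1)) = Add(180, Rational(-1, 1217)) = Rational(219059, 1217)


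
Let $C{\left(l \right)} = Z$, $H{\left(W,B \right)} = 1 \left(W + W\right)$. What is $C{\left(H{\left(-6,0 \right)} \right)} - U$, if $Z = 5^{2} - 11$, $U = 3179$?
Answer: $-3165$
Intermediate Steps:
$H{\left(W,B \right)} = 2 W$ ($H{\left(W,B \right)} = 1 \cdot 2 W = 2 W$)
$Z = 14$ ($Z = 25 - 11 = 14$)
$C{\left(l \right)} = 14$
$C{\left(H{\left(-6,0 \right)} \right)} - U = 14 - 3179 = -3165$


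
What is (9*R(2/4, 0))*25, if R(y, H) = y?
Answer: 225/2 ≈ 112.50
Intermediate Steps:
(9*R(2/4, 0))*25 = (9*(2/4))*25 = (9*(2*(¼)))*25 = (9*(½))*25 = (9/2)*25 = 225/2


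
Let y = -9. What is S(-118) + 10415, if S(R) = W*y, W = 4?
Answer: 10379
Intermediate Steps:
S(R) = -36 (S(R) = 4*(-9) = -36)
S(-118) + 10415 = -36 + 10415 = 10379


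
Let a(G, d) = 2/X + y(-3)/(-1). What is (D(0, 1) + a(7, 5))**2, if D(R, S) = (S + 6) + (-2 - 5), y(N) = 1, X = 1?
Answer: 1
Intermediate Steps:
D(R, S) = -1 + S (D(R, S) = (6 + S) - 7 = -1 + S)
a(G, d) = 1 (a(G, d) = 2/1 + 1/(-1) = 2*1 + 1*(-1) = 2 - 1 = 1)
(D(0, 1) + a(7, 5))**2 = ((-1 + 1) + 1)**2 = (0 + 1)**2 = 1**2 = 1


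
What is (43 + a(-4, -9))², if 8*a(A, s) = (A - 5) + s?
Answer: 26569/16 ≈ 1660.6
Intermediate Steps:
a(A, s) = -5/8 + A/8 + s/8 (a(A, s) = ((A - 5) + s)/8 = ((-5 + A) + s)/8 = (-5 + A + s)/8 = -5/8 + A/8 + s/8)
(43 + a(-4, -9))² = (43 + (-5/8 + (⅛)*(-4) + (⅛)*(-9)))² = (43 + (-5/8 - ½ - 9/8))² = (43 - 9/4)² = (163/4)² = 26569/16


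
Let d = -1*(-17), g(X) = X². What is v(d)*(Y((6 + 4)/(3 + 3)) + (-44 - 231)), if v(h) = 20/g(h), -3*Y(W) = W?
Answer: -49600/2601 ≈ -19.070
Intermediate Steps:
Y(W) = -W/3
d = 17
v(h) = 20/h² (v(h) = 20/(h²) = 20/h²)
v(d)*(Y((6 + 4)/(3 + 3)) + (-44 - 231)) = (20/17²)*(-(6 + 4)/(3*(3 + 3)) + (-44 - 231)) = (20*(1/289))*(-10/(3*6) - 275) = 20*(-10/(3*6) - 275)/289 = 20*(-⅓*5/3 - 275)/289 = 20*(-5/9 - 275)/289 = (20/289)*(-2480/9) = -49600/2601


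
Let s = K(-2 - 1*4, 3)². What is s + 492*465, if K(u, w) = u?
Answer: 228816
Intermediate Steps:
s = 36 (s = (-2 - 1*4)² = (-2 - 4)² = (-6)² = 36)
s + 492*465 = 36 + 492*465 = 36 + 228780 = 228816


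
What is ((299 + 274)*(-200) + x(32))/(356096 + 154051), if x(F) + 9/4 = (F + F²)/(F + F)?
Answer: -50927/226732 ≈ -0.22461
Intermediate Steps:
x(F) = -9/4 + (F + F²)/(2*F) (x(F) = -9/4 + (F + F²)/(F + F) = -9/4 + (F + F²)/((2*F)) = -9/4 + (F + F²)*(1/(2*F)) = -9/4 + (F + F²)/(2*F))
((299 + 274)*(-200) + x(32))/(356096 + 154051) = ((299 + 274)*(-200) + (-7/4 + (½)*32))/(356096 + 154051) = (573*(-200) + (-7/4 + 16))/510147 = (-114600 + 57/4)*(1/510147) = -458343/4*1/510147 = -50927/226732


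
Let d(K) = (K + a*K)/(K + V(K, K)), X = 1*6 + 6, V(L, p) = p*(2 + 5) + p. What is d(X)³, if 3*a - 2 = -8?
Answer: -1/729 ≈ -0.0013717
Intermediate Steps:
V(L, p) = 8*p (V(L, p) = p*7 + p = 7*p + p = 8*p)
a = -2 (a = ⅔ + (⅓)*(-8) = ⅔ - 8/3 = -2)
X = 12 (X = 6 + 6 = 12)
d(K) = -⅑ (d(K) = (K - 2*K)/(K + 8*K) = (-K)/((9*K)) = (-K)*(1/(9*K)) = -⅑)
d(X)³ = (-⅑)³ = -1/729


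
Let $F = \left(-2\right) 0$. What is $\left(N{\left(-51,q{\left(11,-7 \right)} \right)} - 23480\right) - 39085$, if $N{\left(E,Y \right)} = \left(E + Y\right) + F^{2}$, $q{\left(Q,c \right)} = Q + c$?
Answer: $-62612$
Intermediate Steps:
$F = 0$
$N{\left(E,Y \right)} = E + Y$ ($N{\left(E,Y \right)} = \left(E + Y\right) + 0^{2} = \left(E + Y\right) + 0 = E + Y$)
$\left(N{\left(-51,q{\left(11,-7 \right)} \right)} - 23480\right) - 39085 = \left(\left(-51 + \left(11 - 7\right)\right) - 23480\right) - 39085 = \left(\left(-51 + 4\right) - 23480\right) - 39085 = \left(-47 - 23480\right) - 39085 = -23527 - 39085 = -62612$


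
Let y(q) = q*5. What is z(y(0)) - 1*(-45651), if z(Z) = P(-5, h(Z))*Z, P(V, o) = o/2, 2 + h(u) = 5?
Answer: 45651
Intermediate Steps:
h(u) = 3 (h(u) = -2 + 5 = 3)
y(q) = 5*q
P(V, o) = o/2 (P(V, o) = o*(½) = o/2)
z(Z) = 3*Z/2 (z(Z) = ((½)*3)*Z = 3*Z/2)
z(y(0)) - 1*(-45651) = 3*(5*0)/2 - 1*(-45651) = (3/2)*0 + 45651 = 0 + 45651 = 45651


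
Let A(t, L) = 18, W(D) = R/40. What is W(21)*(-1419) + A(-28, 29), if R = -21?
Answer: 30519/40 ≈ 762.97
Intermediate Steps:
W(D) = -21/40
W(21)*(-1419) + A(-28, 29) = -21/40*(-1419) + 18 = 29799/40 + 18 = 30519/40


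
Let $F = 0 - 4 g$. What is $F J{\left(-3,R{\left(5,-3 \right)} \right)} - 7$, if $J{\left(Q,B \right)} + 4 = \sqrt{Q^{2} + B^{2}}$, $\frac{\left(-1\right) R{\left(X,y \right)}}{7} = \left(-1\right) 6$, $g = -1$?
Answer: $-23 + 12 \sqrt{197} \approx 145.43$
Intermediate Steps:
$R{\left(X,y \right)} = 42$ ($R{\left(X,y \right)} = - 7 \left(\left(-1\right) 6\right) = \left(-7\right) \left(-6\right) = 42$)
$J{\left(Q,B \right)} = -4 + \sqrt{B^{2} + Q^{2}}$ ($J{\left(Q,B \right)} = -4 + \sqrt{Q^{2} + B^{2}} = -4 + \sqrt{B^{2} + Q^{2}}$)
$F = 4$ ($F = 0 - -4 = 0 + 4 = 4$)
$F J{\left(-3,R{\left(5,-3 \right)} \right)} - 7 = 4 \left(-4 + \sqrt{42^{2} + \left(-3\right)^{2}}\right) - 7 = 4 \left(-4 + \sqrt{1764 + 9}\right) - 7 = 4 \left(-4 + \sqrt{1773}\right) - 7 = 4 \left(-4 + 3 \sqrt{197}\right) - 7 = \left(-16 + 12 \sqrt{197}\right) - 7 = -23 + 12 \sqrt{197}$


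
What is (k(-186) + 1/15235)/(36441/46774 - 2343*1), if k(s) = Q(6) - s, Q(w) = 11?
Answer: -46794206368/556357016545 ≈ -0.084108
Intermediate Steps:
k(s) = 11 - s
(k(-186) + 1/15235)/(36441/46774 - 2343*1) = ((11 - 1*(-186)) + 1/15235)/(36441/46774 - 2343*1) = ((11 + 186) + 1/15235)/(36441*(1/46774) - 2343) = (197 + 1/15235)/(36441/46774 - 2343) = 3001296/(15235*(-109555041/46774)) = (3001296/15235)*(-46774/109555041) = -46794206368/556357016545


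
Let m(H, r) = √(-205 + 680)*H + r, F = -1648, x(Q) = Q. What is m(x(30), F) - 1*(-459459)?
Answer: 457811 + 150*√19 ≈ 4.5847e+5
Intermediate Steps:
m(H, r) = r + 5*H*√19 (m(H, r) = √475*H + r = (5*√19)*H + r = 5*H*√19 + r = r + 5*H*√19)
m(x(30), F) - 1*(-459459) = (-1648 + 5*30*√19) - 1*(-459459) = (-1648 + 150*√19) + 459459 = 457811 + 150*√19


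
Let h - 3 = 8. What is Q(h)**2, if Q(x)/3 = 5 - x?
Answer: 324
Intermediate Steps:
h = 11 (h = 3 + 8 = 11)
Q(x) = 15 - 3*x (Q(x) = 3*(5 - x) = 15 - 3*x)
Q(h)**2 = (15 - 3*11)**2 = (15 - 33)**2 = (-18)**2 = 324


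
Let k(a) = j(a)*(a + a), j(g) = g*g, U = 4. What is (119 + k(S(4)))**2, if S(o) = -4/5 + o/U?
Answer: 221325129/15625 ≈ 14165.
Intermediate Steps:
S(o) = -4/5 + o/4
j(g) = g**2
k(a) = 2*a**3 (k(a) = a**2*(a + a) = a**2*(2*a) = 2*a**3)
(119 + k(S(4)))**2 = (119 + 2*(-4/5 + (1/4)*4)**3)**2 = (119 + 2*(-4/5 + 1)**3)**2 = (119 + 2*(1/5)**3)**2 = (119 + 2*(1/125))**2 = (119 + 2/125)**2 = (14877/125)**2 = 221325129/15625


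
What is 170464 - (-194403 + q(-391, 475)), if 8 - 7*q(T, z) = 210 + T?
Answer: 364840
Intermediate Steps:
q(T, z) = -202/7 - T/7 (q(T, z) = 8/7 - (210 + T)/7 = 8/7 + (-30 - T/7) = -202/7 - T/7)
170464 - (-194403 + q(-391, 475)) = 170464 - (-194403 + (-202/7 - 1/7*(-391))) = 170464 - (-194403 + (-202/7 + 391/7)) = 170464 - (-194403 + 27) = 170464 - 1*(-194376) = 170464 + 194376 = 364840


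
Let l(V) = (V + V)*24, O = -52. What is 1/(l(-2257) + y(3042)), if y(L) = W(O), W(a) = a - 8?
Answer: -1/108396 ≈ -9.2254e-6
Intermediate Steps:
l(V) = 48*V (l(V) = (2*V)*24 = 48*V)
W(a) = -8 + a
y(L) = -60 (y(L) = -8 - 52 = -60)
1/(l(-2257) + y(3042)) = 1/(48*(-2257) - 60) = 1/(-108336 - 60) = 1/(-108396) = -1/108396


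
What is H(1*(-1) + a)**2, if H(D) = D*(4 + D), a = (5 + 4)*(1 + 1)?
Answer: 127449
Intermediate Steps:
a = 18 (a = 9*2 = 18)
H(1*(-1) + a)**2 = ((1*(-1) + 18)*(4 + (1*(-1) + 18)))**2 = ((-1 + 18)*(4 + (-1 + 18)))**2 = (17*(4 + 17))**2 = (17*21)**2 = 357**2 = 127449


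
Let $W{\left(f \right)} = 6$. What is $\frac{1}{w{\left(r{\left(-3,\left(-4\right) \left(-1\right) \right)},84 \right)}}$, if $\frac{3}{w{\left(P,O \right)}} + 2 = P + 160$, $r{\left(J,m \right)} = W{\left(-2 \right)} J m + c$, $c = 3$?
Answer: $\frac{89}{3} \approx 29.667$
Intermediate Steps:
$r{\left(J,m \right)} = 3 + 6 J m$ ($r{\left(J,m \right)} = 6 J m + 3 = 3 + 6 J m$)
$w{\left(P,O \right)} = \frac{3}{158 + P}$ ($w{\left(P,O \right)} = \frac{3}{-2 + \left(P + 160\right)} = \frac{3}{-2 + \left(160 + P\right)} = \frac{3}{158 + P}$)
$\frac{1}{w{\left(r{\left(-3,\left(-4\right) \left(-1\right) \right)},84 \right)}} = \frac{1}{3 \frac{1}{158 + \left(3 + 6 \left(-3\right) \left(\left(-4\right) \left(-1\right)\right)\right)}} = \frac{1}{3 \frac{1}{158 + \left(3 + 6 \left(-3\right) 4\right)}} = \frac{1}{3 \frac{1}{158 + \left(3 - 72\right)}} = \frac{1}{3 \frac{1}{158 - 69}} = \frac{1}{3 \cdot \frac{1}{89}} = \frac{1}{\frac{3}{89}} = \frac{89}{3}$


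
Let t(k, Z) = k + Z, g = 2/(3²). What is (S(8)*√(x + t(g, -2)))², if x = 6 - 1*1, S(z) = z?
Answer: 1856/9 ≈ 206.22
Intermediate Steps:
g = 2/9 ≈ 0.22222
x = 5 (x = 6 - 1 = 5)
t(k, Z) = Z + k
(S(8)*√(x + t(g, -2)))² = (8*√(5 + (-2 + 2/9)))² = (8*√(5 - 16/9))² = (8*√(29/9))² = (8*(√29/3))² = (8*√29/3)² = 1856/9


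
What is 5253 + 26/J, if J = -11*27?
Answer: 1560115/297 ≈ 5252.9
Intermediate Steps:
J = -297
5253 + 26/J = 5253 + 26/(-297) = 5253 + 26*(-1/297) = 5253 - 26/297 = 1560115/297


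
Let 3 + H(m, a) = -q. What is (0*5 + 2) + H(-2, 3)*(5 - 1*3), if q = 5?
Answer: -14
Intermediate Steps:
H(m, a) = -8 (H(m, a) = -3 - 1*5 = -3 - 5 = -8)
(0*5 + 2) + H(-2, 3)*(5 - 1*3) = (0*5 + 2) - 8*(5 - 1*3) = (0 + 2) - 8*(5 - 3) = 2 - 8*2 = 2 - 16 = -14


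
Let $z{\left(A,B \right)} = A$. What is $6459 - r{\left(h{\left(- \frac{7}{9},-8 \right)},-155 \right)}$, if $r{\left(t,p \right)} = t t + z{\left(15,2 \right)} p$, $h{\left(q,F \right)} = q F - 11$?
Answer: $\frac{709655}{81} \approx 8761.2$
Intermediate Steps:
$h{\left(q,F \right)} = -11 + F q$ ($h{\left(q,F \right)} = F q - 11 = -11 + F q$)
$r{\left(t,p \right)} = t^{2} + 15 p$ ($r{\left(t,p \right)} = t t + 15 p = t^{2} + 15 p$)
$6459 - r{\left(h{\left(- \frac{7}{9},-8 \right)},-155 \right)} = 6459 - \left(\left(-11 - 8 \left(- \frac{7}{9}\right)\right)^{2} + 15 \left(-155\right)\right) = 6459 - \left(\left(-11 - 8 \left(\left(-7\right) \frac{1}{9}\right)\right)^{2} - 2325\right) = 6459 - \left(\left(-11 - - \frac{56}{9}\right)^{2} - 2325\right) = 6459 - \left(\left(-11 + \frac{56}{9}\right)^{2} - 2325\right) = 6459 - \left(\left(- \frac{43}{9}\right)^{2} - 2325\right) = 6459 - \left(\frac{1849}{81} - 2325\right) = 6459 - - \frac{186476}{81} = 6459 + \frac{186476}{81} = \frac{709655}{81}$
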